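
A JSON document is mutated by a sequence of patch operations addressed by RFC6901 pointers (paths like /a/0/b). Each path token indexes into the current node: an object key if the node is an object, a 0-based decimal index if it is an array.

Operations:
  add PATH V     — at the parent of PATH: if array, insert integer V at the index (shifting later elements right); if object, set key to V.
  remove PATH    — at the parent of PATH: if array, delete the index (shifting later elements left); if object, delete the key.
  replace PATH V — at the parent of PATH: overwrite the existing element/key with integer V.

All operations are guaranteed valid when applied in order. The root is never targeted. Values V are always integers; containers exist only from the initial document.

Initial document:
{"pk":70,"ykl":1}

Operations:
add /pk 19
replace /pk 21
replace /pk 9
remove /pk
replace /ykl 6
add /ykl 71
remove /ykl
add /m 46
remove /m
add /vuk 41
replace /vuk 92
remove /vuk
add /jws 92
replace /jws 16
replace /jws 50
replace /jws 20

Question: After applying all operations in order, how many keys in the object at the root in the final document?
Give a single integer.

Answer: 1

Derivation:
After op 1 (add /pk 19): {"pk":19,"ykl":1}
After op 2 (replace /pk 21): {"pk":21,"ykl":1}
After op 3 (replace /pk 9): {"pk":9,"ykl":1}
After op 4 (remove /pk): {"ykl":1}
After op 5 (replace /ykl 6): {"ykl":6}
After op 6 (add /ykl 71): {"ykl":71}
After op 7 (remove /ykl): {}
After op 8 (add /m 46): {"m":46}
After op 9 (remove /m): {}
After op 10 (add /vuk 41): {"vuk":41}
After op 11 (replace /vuk 92): {"vuk":92}
After op 12 (remove /vuk): {}
After op 13 (add /jws 92): {"jws":92}
After op 14 (replace /jws 16): {"jws":16}
After op 15 (replace /jws 50): {"jws":50}
After op 16 (replace /jws 20): {"jws":20}
Size at the root: 1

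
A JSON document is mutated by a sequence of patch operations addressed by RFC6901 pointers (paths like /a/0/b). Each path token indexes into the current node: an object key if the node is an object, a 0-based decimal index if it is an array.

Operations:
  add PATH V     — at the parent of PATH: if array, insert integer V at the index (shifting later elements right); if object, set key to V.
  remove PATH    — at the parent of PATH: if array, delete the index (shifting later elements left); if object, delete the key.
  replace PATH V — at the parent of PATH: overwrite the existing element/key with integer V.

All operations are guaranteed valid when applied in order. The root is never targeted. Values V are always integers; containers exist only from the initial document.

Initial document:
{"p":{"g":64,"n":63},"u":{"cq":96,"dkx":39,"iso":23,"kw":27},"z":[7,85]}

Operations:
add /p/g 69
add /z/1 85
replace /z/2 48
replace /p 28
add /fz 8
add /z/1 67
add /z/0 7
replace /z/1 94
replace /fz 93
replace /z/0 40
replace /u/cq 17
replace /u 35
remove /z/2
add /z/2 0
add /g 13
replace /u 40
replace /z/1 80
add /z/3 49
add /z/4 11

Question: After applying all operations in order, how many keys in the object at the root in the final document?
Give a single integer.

Answer: 5

Derivation:
After op 1 (add /p/g 69): {"p":{"g":69,"n":63},"u":{"cq":96,"dkx":39,"iso":23,"kw":27},"z":[7,85]}
After op 2 (add /z/1 85): {"p":{"g":69,"n":63},"u":{"cq":96,"dkx":39,"iso":23,"kw":27},"z":[7,85,85]}
After op 3 (replace /z/2 48): {"p":{"g":69,"n":63},"u":{"cq":96,"dkx":39,"iso":23,"kw":27},"z":[7,85,48]}
After op 4 (replace /p 28): {"p":28,"u":{"cq":96,"dkx":39,"iso":23,"kw":27},"z":[7,85,48]}
After op 5 (add /fz 8): {"fz":8,"p":28,"u":{"cq":96,"dkx":39,"iso":23,"kw":27},"z":[7,85,48]}
After op 6 (add /z/1 67): {"fz":8,"p":28,"u":{"cq":96,"dkx":39,"iso":23,"kw":27},"z":[7,67,85,48]}
After op 7 (add /z/0 7): {"fz":8,"p":28,"u":{"cq":96,"dkx":39,"iso":23,"kw":27},"z":[7,7,67,85,48]}
After op 8 (replace /z/1 94): {"fz":8,"p":28,"u":{"cq":96,"dkx":39,"iso":23,"kw":27},"z":[7,94,67,85,48]}
After op 9 (replace /fz 93): {"fz":93,"p":28,"u":{"cq":96,"dkx":39,"iso":23,"kw":27},"z":[7,94,67,85,48]}
After op 10 (replace /z/0 40): {"fz":93,"p":28,"u":{"cq":96,"dkx":39,"iso":23,"kw":27},"z":[40,94,67,85,48]}
After op 11 (replace /u/cq 17): {"fz":93,"p":28,"u":{"cq":17,"dkx":39,"iso":23,"kw":27},"z":[40,94,67,85,48]}
After op 12 (replace /u 35): {"fz":93,"p":28,"u":35,"z":[40,94,67,85,48]}
After op 13 (remove /z/2): {"fz":93,"p":28,"u":35,"z":[40,94,85,48]}
After op 14 (add /z/2 0): {"fz":93,"p":28,"u":35,"z":[40,94,0,85,48]}
After op 15 (add /g 13): {"fz":93,"g":13,"p":28,"u":35,"z":[40,94,0,85,48]}
After op 16 (replace /u 40): {"fz":93,"g":13,"p":28,"u":40,"z":[40,94,0,85,48]}
After op 17 (replace /z/1 80): {"fz":93,"g":13,"p":28,"u":40,"z":[40,80,0,85,48]}
After op 18 (add /z/3 49): {"fz":93,"g":13,"p":28,"u":40,"z":[40,80,0,49,85,48]}
After op 19 (add /z/4 11): {"fz":93,"g":13,"p":28,"u":40,"z":[40,80,0,49,11,85,48]}
Size at the root: 5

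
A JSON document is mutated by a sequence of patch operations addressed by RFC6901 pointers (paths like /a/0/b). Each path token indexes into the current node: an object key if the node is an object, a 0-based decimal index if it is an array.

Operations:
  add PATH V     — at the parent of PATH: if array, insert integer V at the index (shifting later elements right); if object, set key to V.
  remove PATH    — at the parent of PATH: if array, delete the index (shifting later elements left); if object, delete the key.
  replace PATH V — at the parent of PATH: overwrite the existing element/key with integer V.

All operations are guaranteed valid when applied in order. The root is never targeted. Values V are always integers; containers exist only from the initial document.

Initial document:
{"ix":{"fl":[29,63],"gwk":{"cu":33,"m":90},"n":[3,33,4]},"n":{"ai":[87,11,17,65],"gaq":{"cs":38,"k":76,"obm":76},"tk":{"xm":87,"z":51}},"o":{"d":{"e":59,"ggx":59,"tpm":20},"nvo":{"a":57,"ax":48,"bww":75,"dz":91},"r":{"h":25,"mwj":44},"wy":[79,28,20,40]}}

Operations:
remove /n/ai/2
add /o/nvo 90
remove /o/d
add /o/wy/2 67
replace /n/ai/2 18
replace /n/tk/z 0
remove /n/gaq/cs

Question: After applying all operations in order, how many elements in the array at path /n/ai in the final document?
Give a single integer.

After op 1 (remove /n/ai/2): {"ix":{"fl":[29,63],"gwk":{"cu":33,"m":90},"n":[3,33,4]},"n":{"ai":[87,11,65],"gaq":{"cs":38,"k":76,"obm":76},"tk":{"xm":87,"z":51}},"o":{"d":{"e":59,"ggx":59,"tpm":20},"nvo":{"a":57,"ax":48,"bww":75,"dz":91},"r":{"h":25,"mwj":44},"wy":[79,28,20,40]}}
After op 2 (add /o/nvo 90): {"ix":{"fl":[29,63],"gwk":{"cu":33,"m":90},"n":[3,33,4]},"n":{"ai":[87,11,65],"gaq":{"cs":38,"k":76,"obm":76},"tk":{"xm":87,"z":51}},"o":{"d":{"e":59,"ggx":59,"tpm":20},"nvo":90,"r":{"h":25,"mwj":44},"wy":[79,28,20,40]}}
After op 3 (remove /o/d): {"ix":{"fl":[29,63],"gwk":{"cu":33,"m":90},"n":[3,33,4]},"n":{"ai":[87,11,65],"gaq":{"cs":38,"k":76,"obm":76},"tk":{"xm":87,"z":51}},"o":{"nvo":90,"r":{"h":25,"mwj":44},"wy":[79,28,20,40]}}
After op 4 (add /o/wy/2 67): {"ix":{"fl":[29,63],"gwk":{"cu":33,"m":90},"n":[3,33,4]},"n":{"ai":[87,11,65],"gaq":{"cs":38,"k":76,"obm":76},"tk":{"xm":87,"z":51}},"o":{"nvo":90,"r":{"h":25,"mwj":44},"wy":[79,28,67,20,40]}}
After op 5 (replace /n/ai/2 18): {"ix":{"fl":[29,63],"gwk":{"cu":33,"m":90},"n":[3,33,4]},"n":{"ai":[87,11,18],"gaq":{"cs":38,"k":76,"obm":76},"tk":{"xm":87,"z":51}},"o":{"nvo":90,"r":{"h":25,"mwj":44},"wy":[79,28,67,20,40]}}
After op 6 (replace /n/tk/z 0): {"ix":{"fl":[29,63],"gwk":{"cu":33,"m":90},"n":[3,33,4]},"n":{"ai":[87,11,18],"gaq":{"cs":38,"k":76,"obm":76},"tk":{"xm":87,"z":0}},"o":{"nvo":90,"r":{"h":25,"mwj":44},"wy":[79,28,67,20,40]}}
After op 7 (remove /n/gaq/cs): {"ix":{"fl":[29,63],"gwk":{"cu":33,"m":90},"n":[3,33,4]},"n":{"ai":[87,11,18],"gaq":{"k":76,"obm":76},"tk":{"xm":87,"z":0}},"o":{"nvo":90,"r":{"h":25,"mwj":44},"wy":[79,28,67,20,40]}}
Size at path /n/ai: 3

Answer: 3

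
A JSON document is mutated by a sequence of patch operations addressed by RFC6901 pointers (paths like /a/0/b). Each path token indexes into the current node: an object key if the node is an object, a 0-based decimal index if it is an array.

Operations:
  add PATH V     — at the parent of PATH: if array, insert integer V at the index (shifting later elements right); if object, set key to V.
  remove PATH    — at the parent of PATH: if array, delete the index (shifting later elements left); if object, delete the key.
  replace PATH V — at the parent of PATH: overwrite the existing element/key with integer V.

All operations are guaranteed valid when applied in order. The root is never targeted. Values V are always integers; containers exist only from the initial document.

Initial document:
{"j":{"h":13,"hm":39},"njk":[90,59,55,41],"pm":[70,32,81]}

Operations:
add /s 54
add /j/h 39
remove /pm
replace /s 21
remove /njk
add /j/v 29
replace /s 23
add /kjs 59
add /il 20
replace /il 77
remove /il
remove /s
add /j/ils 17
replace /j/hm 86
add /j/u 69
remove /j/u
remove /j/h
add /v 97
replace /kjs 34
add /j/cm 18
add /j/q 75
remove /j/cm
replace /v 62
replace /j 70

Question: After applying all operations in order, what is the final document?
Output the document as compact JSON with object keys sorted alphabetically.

Answer: {"j":70,"kjs":34,"v":62}

Derivation:
After op 1 (add /s 54): {"j":{"h":13,"hm":39},"njk":[90,59,55,41],"pm":[70,32,81],"s":54}
After op 2 (add /j/h 39): {"j":{"h":39,"hm":39},"njk":[90,59,55,41],"pm":[70,32,81],"s":54}
After op 3 (remove /pm): {"j":{"h":39,"hm":39},"njk":[90,59,55,41],"s":54}
After op 4 (replace /s 21): {"j":{"h":39,"hm":39},"njk":[90,59,55,41],"s":21}
After op 5 (remove /njk): {"j":{"h":39,"hm":39},"s":21}
After op 6 (add /j/v 29): {"j":{"h":39,"hm":39,"v":29},"s":21}
After op 7 (replace /s 23): {"j":{"h":39,"hm":39,"v":29},"s":23}
After op 8 (add /kjs 59): {"j":{"h":39,"hm":39,"v":29},"kjs":59,"s":23}
After op 9 (add /il 20): {"il":20,"j":{"h":39,"hm":39,"v":29},"kjs":59,"s":23}
After op 10 (replace /il 77): {"il":77,"j":{"h":39,"hm":39,"v":29},"kjs":59,"s":23}
After op 11 (remove /il): {"j":{"h":39,"hm":39,"v":29},"kjs":59,"s":23}
After op 12 (remove /s): {"j":{"h":39,"hm":39,"v":29},"kjs":59}
After op 13 (add /j/ils 17): {"j":{"h":39,"hm":39,"ils":17,"v":29},"kjs":59}
After op 14 (replace /j/hm 86): {"j":{"h":39,"hm":86,"ils":17,"v":29},"kjs":59}
After op 15 (add /j/u 69): {"j":{"h":39,"hm":86,"ils":17,"u":69,"v":29},"kjs":59}
After op 16 (remove /j/u): {"j":{"h":39,"hm":86,"ils":17,"v":29},"kjs":59}
After op 17 (remove /j/h): {"j":{"hm":86,"ils":17,"v":29},"kjs":59}
After op 18 (add /v 97): {"j":{"hm":86,"ils":17,"v":29},"kjs":59,"v":97}
After op 19 (replace /kjs 34): {"j":{"hm":86,"ils":17,"v":29},"kjs":34,"v":97}
After op 20 (add /j/cm 18): {"j":{"cm":18,"hm":86,"ils":17,"v":29},"kjs":34,"v":97}
After op 21 (add /j/q 75): {"j":{"cm":18,"hm":86,"ils":17,"q":75,"v":29},"kjs":34,"v":97}
After op 22 (remove /j/cm): {"j":{"hm":86,"ils":17,"q":75,"v":29},"kjs":34,"v":97}
After op 23 (replace /v 62): {"j":{"hm":86,"ils":17,"q":75,"v":29},"kjs":34,"v":62}
After op 24 (replace /j 70): {"j":70,"kjs":34,"v":62}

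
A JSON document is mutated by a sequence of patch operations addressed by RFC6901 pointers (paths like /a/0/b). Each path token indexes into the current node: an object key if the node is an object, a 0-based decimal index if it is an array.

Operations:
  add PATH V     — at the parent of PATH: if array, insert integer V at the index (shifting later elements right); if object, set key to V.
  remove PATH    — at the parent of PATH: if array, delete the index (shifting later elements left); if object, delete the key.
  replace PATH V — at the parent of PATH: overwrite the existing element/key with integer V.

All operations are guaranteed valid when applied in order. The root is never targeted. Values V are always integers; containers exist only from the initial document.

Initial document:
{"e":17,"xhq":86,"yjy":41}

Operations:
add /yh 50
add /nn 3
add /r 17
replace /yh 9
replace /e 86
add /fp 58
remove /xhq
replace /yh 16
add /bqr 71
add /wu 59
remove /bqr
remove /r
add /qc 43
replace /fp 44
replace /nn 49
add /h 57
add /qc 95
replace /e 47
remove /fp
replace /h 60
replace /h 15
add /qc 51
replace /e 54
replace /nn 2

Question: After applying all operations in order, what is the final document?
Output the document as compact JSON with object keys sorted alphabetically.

Answer: {"e":54,"h":15,"nn":2,"qc":51,"wu":59,"yh":16,"yjy":41}

Derivation:
After op 1 (add /yh 50): {"e":17,"xhq":86,"yh":50,"yjy":41}
After op 2 (add /nn 3): {"e":17,"nn":3,"xhq":86,"yh":50,"yjy":41}
After op 3 (add /r 17): {"e":17,"nn":3,"r":17,"xhq":86,"yh":50,"yjy":41}
After op 4 (replace /yh 9): {"e":17,"nn":3,"r":17,"xhq":86,"yh":9,"yjy":41}
After op 5 (replace /e 86): {"e":86,"nn":3,"r":17,"xhq":86,"yh":9,"yjy":41}
After op 6 (add /fp 58): {"e":86,"fp":58,"nn":3,"r":17,"xhq":86,"yh":9,"yjy":41}
After op 7 (remove /xhq): {"e":86,"fp":58,"nn":3,"r":17,"yh":9,"yjy":41}
After op 8 (replace /yh 16): {"e":86,"fp":58,"nn":3,"r":17,"yh":16,"yjy":41}
After op 9 (add /bqr 71): {"bqr":71,"e":86,"fp":58,"nn":3,"r":17,"yh":16,"yjy":41}
After op 10 (add /wu 59): {"bqr":71,"e":86,"fp":58,"nn":3,"r":17,"wu":59,"yh":16,"yjy":41}
After op 11 (remove /bqr): {"e":86,"fp":58,"nn":3,"r":17,"wu":59,"yh":16,"yjy":41}
After op 12 (remove /r): {"e":86,"fp":58,"nn":3,"wu":59,"yh":16,"yjy":41}
After op 13 (add /qc 43): {"e":86,"fp":58,"nn":3,"qc":43,"wu":59,"yh":16,"yjy":41}
After op 14 (replace /fp 44): {"e":86,"fp":44,"nn":3,"qc":43,"wu":59,"yh":16,"yjy":41}
After op 15 (replace /nn 49): {"e":86,"fp":44,"nn":49,"qc":43,"wu":59,"yh":16,"yjy":41}
After op 16 (add /h 57): {"e":86,"fp":44,"h":57,"nn":49,"qc":43,"wu":59,"yh":16,"yjy":41}
After op 17 (add /qc 95): {"e":86,"fp":44,"h":57,"nn":49,"qc":95,"wu":59,"yh":16,"yjy":41}
After op 18 (replace /e 47): {"e":47,"fp":44,"h":57,"nn":49,"qc":95,"wu":59,"yh":16,"yjy":41}
After op 19 (remove /fp): {"e":47,"h":57,"nn":49,"qc":95,"wu":59,"yh":16,"yjy":41}
After op 20 (replace /h 60): {"e":47,"h":60,"nn":49,"qc":95,"wu":59,"yh":16,"yjy":41}
After op 21 (replace /h 15): {"e":47,"h":15,"nn":49,"qc":95,"wu":59,"yh":16,"yjy":41}
After op 22 (add /qc 51): {"e":47,"h":15,"nn":49,"qc":51,"wu":59,"yh":16,"yjy":41}
After op 23 (replace /e 54): {"e":54,"h":15,"nn":49,"qc":51,"wu":59,"yh":16,"yjy":41}
After op 24 (replace /nn 2): {"e":54,"h":15,"nn":2,"qc":51,"wu":59,"yh":16,"yjy":41}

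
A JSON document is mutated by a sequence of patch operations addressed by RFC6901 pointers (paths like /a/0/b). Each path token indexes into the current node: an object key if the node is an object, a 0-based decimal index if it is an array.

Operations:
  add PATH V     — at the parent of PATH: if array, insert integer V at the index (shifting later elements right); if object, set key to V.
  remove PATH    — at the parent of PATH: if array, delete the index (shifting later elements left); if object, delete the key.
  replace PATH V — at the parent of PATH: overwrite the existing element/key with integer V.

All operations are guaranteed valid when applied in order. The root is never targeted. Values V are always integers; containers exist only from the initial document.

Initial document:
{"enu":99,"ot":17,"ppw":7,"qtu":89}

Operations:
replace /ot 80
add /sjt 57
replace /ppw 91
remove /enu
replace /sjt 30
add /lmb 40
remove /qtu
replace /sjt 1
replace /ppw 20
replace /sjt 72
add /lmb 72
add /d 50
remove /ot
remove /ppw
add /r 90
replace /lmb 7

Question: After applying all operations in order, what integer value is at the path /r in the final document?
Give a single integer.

After op 1 (replace /ot 80): {"enu":99,"ot":80,"ppw":7,"qtu":89}
After op 2 (add /sjt 57): {"enu":99,"ot":80,"ppw":7,"qtu":89,"sjt":57}
After op 3 (replace /ppw 91): {"enu":99,"ot":80,"ppw":91,"qtu":89,"sjt":57}
After op 4 (remove /enu): {"ot":80,"ppw":91,"qtu":89,"sjt":57}
After op 5 (replace /sjt 30): {"ot":80,"ppw":91,"qtu":89,"sjt":30}
After op 6 (add /lmb 40): {"lmb":40,"ot":80,"ppw":91,"qtu":89,"sjt":30}
After op 7 (remove /qtu): {"lmb":40,"ot":80,"ppw":91,"sjt":30}
After op 8 (replace /sjt 1): {"lmb":40,"ot":80,"ppw":91,"sjt":1}
After op 9 (replace /ppw 20): {"lmb":40,"ot":80,"ppw":20,"sjt":1}
After op 10 (replace /sjt 72): {"lmb":40,"ot":80,"ppw":20,"sjt":72}
After op 11 (add /lmb 72): {"lmb":72,"ot":80,"ppw":20,"sjt":72}
After op 12 (add /d 50): {"d":50,"lmb":72,"ot":80,"ppw":20,"sjt":72}
After op 13 (remove /ot): {"d":50,"lmb":72,"ppw":20,"sjt":72}
After op 14 (remove /ppw): {"d":50,"lmb":72,"sjt":72}
After op 15 (add /r 90): {"d":50,"lmb":72,"r":90,"sjt":72}
After op 16 (replace /lmb 7): {"d":50,"lmb":7,"r":90,"sjt":72}
Value at /r: 90

Answer: 90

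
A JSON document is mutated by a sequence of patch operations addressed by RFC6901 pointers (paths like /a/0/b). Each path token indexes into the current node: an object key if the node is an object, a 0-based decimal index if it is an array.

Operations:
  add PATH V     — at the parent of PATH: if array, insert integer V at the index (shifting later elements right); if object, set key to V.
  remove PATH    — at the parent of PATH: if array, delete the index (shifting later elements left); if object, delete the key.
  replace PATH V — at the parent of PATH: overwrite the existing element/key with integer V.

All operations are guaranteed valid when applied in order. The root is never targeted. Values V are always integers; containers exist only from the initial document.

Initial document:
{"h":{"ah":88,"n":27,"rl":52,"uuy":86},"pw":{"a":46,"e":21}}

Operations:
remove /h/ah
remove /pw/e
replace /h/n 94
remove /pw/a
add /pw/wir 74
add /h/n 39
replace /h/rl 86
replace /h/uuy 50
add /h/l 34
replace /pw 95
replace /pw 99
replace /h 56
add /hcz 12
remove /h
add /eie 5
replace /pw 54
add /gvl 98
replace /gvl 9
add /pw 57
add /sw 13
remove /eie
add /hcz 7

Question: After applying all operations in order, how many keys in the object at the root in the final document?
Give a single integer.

Answer: 4

Derivation:
After op 1 (remove /h/ah): {"h":{"n":27,"rl":52,"uuy":86},"pw":{"a":46,"e":21}}
After op 2 (remove /pw/e): {"h":{"n":27,"rl":52,"uuy":86},"pw":{"a":46}}
After op 3 (replace /h/n 94): {"h":{"n":94,"rl":52,"uuy":86},"pw":{"a":46}}
After op 4 (remove /pw/a): {"h":{"n":94,"rl":52,"uuy":86},"pw":{}}
After op 5 (add /pw/wir 74): {"h":{"n":94,"rl":52,"uuy":86},"pw":{"wir":74}}
After op 6 (add /h/n 39): {"h":{"n":39,"rl":52,"uuy":86},"pw":{"wir":74}}
After op 7 (replace /h/rl 86): {"h":{"n":39,"rl":86,"uuy":86},"pw":{"wir":74}}
After op 8 (replace /h/uuy 50): {"h":{"n":39,"rl":86,"uuy":50},"pw":{"wir":74}}
After op 9 (add /h/l 34): {"h":{"l":34,"n":39,"rl":86,"uuy":50},"pw":{"wir":74}}
After op 10 (replace /pw 95): {"h":{"l":34,"n":39,"rl":86,"uuy":50},"pw":95}
After op 11 (replace /pw 99): {"h":{"l":34,"n":39,"rl":86,"uuy":50},"pw":99}
After op 12 (replace /h 56): {"h":56,"pw":99}
After op 13 (add /hcz 12): {"h":56,"hcz":12,"pw":99}
After op 14 (remove /h): {"hcz":12,"pw":99}
After op 15 (add /eie 5): {"eie":5,"hcz":12,"pw":99}
After op 16 (replace /pw 54): {"eie":5,"hcz":12,"pw":54}
After op 17 (add /gvl 98): {"eie":5,"gvl":98,"hcz":12,"pw":54}
After op 18 (replace /gvl 9): {"eie":5,"gvl":9,"hcz":12,"pw":54}
After op 19 (add /pw 57): {"eie":5,"gvl":9,"hcz":12,"pw":57}
After op 20 (add /sw 13): {"eie":5,"gvl":9,"hcz":12,"pw":57,"sw":13}
After op 21 (remove /eie): {"gvl":9,"hcz":12,"pw":57,"sw":13}
After op 22 (add /hcz 7): {"gvl":9,"hcz":7,"pw":57,"sw":13}
Size at the root: 4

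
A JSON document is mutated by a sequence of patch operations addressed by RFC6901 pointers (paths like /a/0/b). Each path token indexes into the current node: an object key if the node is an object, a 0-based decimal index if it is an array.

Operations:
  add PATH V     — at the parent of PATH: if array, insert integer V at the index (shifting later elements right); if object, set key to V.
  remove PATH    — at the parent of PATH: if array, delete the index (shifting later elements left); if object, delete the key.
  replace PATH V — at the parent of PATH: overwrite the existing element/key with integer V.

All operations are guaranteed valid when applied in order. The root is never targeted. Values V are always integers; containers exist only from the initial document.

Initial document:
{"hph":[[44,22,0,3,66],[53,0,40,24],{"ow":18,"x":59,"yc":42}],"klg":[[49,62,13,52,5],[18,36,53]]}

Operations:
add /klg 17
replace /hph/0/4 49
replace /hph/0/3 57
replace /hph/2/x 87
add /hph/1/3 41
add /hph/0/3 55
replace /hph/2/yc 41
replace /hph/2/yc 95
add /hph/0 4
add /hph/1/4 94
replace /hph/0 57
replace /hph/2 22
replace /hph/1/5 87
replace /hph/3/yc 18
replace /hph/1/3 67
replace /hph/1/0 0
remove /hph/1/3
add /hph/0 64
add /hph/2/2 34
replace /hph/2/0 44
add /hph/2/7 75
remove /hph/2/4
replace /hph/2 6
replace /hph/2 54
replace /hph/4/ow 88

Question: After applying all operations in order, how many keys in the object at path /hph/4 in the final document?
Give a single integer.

After op 1 (add /klg 17): {"hph":[[44,22,0,3,66],[53,0,40,24],{"ow":18,"x":59,"yc":42}],"klg":17}
After op 2 (replace /hph/0/4 49): {"hph":[[44,22,0,3,49],[53,0,40,24],{"ow":18,"x":59,"yc":42}],"klg":17}
After op 3 (replace /hph/0/3 57): {"hph":[[44,22,0,57,49],[53,0,40,24],{"ow":18,"x":59,"yc":42}],"klg":17}
After op 4 (replace /hph/2/x 87): {"hph":[[44,22,0,57,49],[53,0,40,24],{"ow":18,"x":87,"yc":42}],"klg":17}
After op 5 (add /hph/1/3 41): {"hph":[[44,22,0,57,49],[53,0,40,41,24],{"ow":18,"x":87,"yc":42}],"klg":17}
After op 6 (add /hph/0/3 55): {"hph":[[44,22,0,55,57,49],[53,0,40,41,24],{"ow":18,"x":87,"yc":42}],"klg":17}
After op 7 (replace /hph/2/yc 41): {"hph":[[44,22,0,55,57,49],[53,0,40,41,24],{"ow":18,"x":87,"yc":41}],"klg":17}
After op 8 (replace /hph/2/yc 95): {"hph":[[44,22,0,55,57,49],[53,0,40,41,24],{"ow":18,"x":87,"yc":95}],"klg":17}
After op 9 (add /hph/0 4): {"hph":[4,[44,22,0,55,57,49],[53,0,40,41,24],{"ow":18,"x":87,"yc":95}],"klg":17}
After op 10 (add /hph/1/4 94): {"hph":[4,[44,22,0,55,94,57,49],[53,0,40,41,24],{"ow":18,"x":87,"yc":95}],"klg":17}
After op 11 (replace /hph/0 57): {"hph":[57,[44,22,0,55,94,57,49],[53,0,40,41,24],{"ow":18,"x":87,"yc":95}],"klg":17}
After op 12 (replace /hph/2 22): {"hph":[57,[44,22,0,55,94,57,49],22,{"ow":18,"x":87,"yc":95}],"klg":17}
After op 13 (replace /hph/1/5 87): {"hph":[57,[44,22,0,55,94,87,49],22,{"ow":18,"x":87,"yc":95}],"klg":17}
After op 14 (replace /hph/3/yc 18): {"hph":[57,[44,22,0,55,94,87,49],22,{"ow":18,"x":87,"yc":18}],"klg":17}
After op 15 (replace /hph/1/3 67): {"hph":[57,[44,22,0,67,94,87,49],22,{"ow":18,"x":87,"yc":18}],"klg":17}
After op 16 (replace /hph/1/0 0): {"hph":[57,[0,22,0,67,94,87,49],22,{"ow":18,"x":87,"yc":18}],"klg":17}
After op 17 (remove /hph/1/3): {"hph":[57,[0,22,0,94,87,49],22,{"ow":18,"x":87,"yc":18}],"klg":17}
After op 18 (add /hph/0 64): {"hph":[64,57,[0,22,0,94,87,49],22,{"ow":18,"x":87,"yc":18}],"klg":17}
After op 19 (add /hph/2/2 34): {"hph":[64,57,[0,22,34,0,94,87,49],22,{"ow":18,"x":87,"yc":18}],"klg":17}
After op 20 (replace /hph/2/0 44): {"hph":[64,57,[44,22,34,0,94,87,49],22,{"ow":18,"x":87,"yc":18}],"klg":17}
After op 21 (add /hph/2/7 75): {"hph":[64,57,[44,22,34,0,94,87,49,75],22,{"ow":18,"x":87,"yc":18}],"klg":17}
After op 22 (remove /hph/2/4): {"hph":[64,57,[44,22,34,0,87,49,75],22,{"ow":18,"x":87,"yc":18}],"klg":17}
After op 23 (replace /hph/2 6): {"hph":[64,57,6,22,{"ow":18,"x":87,"yc":18}],"klg":17}
After op 24 (replace /hph/2 54): {"hph":[64,57,54,22,{"ow":18,"x":87,"yc":18}],"klg":17}
After op 25 (replace /hph/4/ow 88): {"hph":[64,57,54,22,{"ow":88,"x":87,"yc":18}],"klg":17}
Size at path /hph/4: 3

Answer: 3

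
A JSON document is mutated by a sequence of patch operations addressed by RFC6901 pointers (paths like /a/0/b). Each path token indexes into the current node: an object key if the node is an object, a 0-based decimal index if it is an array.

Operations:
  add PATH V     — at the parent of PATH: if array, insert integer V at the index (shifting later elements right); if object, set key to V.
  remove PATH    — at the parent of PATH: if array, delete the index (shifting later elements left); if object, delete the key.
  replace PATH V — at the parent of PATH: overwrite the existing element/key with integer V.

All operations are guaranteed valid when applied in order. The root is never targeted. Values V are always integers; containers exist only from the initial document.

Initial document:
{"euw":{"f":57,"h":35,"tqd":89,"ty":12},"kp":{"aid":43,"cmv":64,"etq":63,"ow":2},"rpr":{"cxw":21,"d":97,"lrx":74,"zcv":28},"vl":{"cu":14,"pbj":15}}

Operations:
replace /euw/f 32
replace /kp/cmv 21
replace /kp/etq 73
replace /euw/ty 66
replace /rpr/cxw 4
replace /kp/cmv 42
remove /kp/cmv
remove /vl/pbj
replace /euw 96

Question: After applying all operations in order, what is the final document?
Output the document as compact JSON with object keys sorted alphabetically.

Answer: {"euw":96,"kp":{"aid":43,"etq":73,"ow":2},"rpr":{"cxw":4,"d":97,"lrx":74,"zcv":28},"vl":{"cu":14}}

Derivation:
After op 1 (replace /euw/f 32): {"euw":{"f":32,"h":35,"tqd":89,"ty":12},"kp":{"aid":43,"cmv":64,"etq":63,"ow":2},"rpr":{"cxw":21,"d":97,"lrx":74,"zcv":28},"vl":{"cu":14,"pbj":15}}
After op 2 (replace /kp/cmv 21): {"euw":{"f":32,"h":35,"tqd":89,"ty":12},"kp":{"aid":43,"cmv":21,"etq":63,"ow":2},"rpr":{"cxw":21,"d":97,"lrx":74,"zcv":28},"vl":{"cu":14,"pbj":15}}
After op 3 (replace /kp/etq 73): {"euw":{"f":32,"h":35,"tqd":89,"ty":12},"kp":{"aid":43,"cmv":21,"etq":73,"ow":2},"rpr":{"cxw":21,"d":97,"lrx":74,"zcv":28},"vl":{"cu":14,"pbj":15}}
After op 4 (replace /euw/ty 66): {"euw":{"f":32,"h":35,"tqd":89,"ty":66},"kp":{"aid":43,"cmv":21,"etq":73,"ow":2},"rpr":{"cxw":21,"d":97,"lrx":74,"zcv":28},"vl":{"cu":14,"pbj":15}}
After op 5 (replace /rpr/cxw 4): {"euw":{"f":32,"h":35,"tqd":89,"ty":66},"kp":{"aid":43,"cmv":21,"etq":73,"ow":2},"rpr":{"cxw":4,"d":97,"lrx":74,"zcv":28},"vl":{"cu":14,"pbj":15}}
After op 6 (replace /kp/cmv 42): {"euw":{"f":32,"h":35,"tqd":89,"ty":66},"kp":{"aid":43,"cmv":42,"etq":73,"ow":2},"rpr":{"cxw":4,"d":97,"lrx":74,"zcv":28},"vl":{"cu":14,"pbj":15}}
After op 7 (remove /kp/cmv): {"euw":{"f":32,"h":35,"tqd":89,"ty":66},"kp":{"aid":43,"etq":73,"ow":2},"rpr":{"cxw":4,"d":97,"lrx":74,"zcv":28},"vl":{"cu":14,"pbj":15}}
After op 8 (remove /vl/pbj): {"euw":{"f":32,"h":35,"tqd":89,"ty":66},"kp":{"aid":43,"etq":73,"ow":2},"rpr":{"cxw":4,"d":97,"lrx":74,"zcv":28},"vl":{"cu":14}}
After op 9 (replace /euw 96): {"euw":96,"kp":{"aid":43,"etq":73,"ow":2},"rpr":{"cxw":4,"d":97,"lrx":74,"zcv":28},"vl":{"cu":14}}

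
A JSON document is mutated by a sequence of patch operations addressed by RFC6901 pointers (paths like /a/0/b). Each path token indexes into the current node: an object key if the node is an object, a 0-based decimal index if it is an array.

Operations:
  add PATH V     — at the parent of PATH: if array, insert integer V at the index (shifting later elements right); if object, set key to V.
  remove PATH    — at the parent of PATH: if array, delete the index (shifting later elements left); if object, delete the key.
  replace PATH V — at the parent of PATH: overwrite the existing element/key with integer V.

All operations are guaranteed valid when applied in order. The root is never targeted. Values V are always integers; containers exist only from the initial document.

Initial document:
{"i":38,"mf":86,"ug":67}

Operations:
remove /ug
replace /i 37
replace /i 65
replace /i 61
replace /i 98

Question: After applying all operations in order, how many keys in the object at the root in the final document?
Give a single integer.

After op 1 (remove /ug): {"i":38,"mf":86}
After op 2 (replace /i 37): {"i":37,"mf":86}
After op 3 (replace /i 65): {"i":65,"mf":86}
After op 4 (replace /i 61): {"i":61,"mf":86}
After op 5 (replace /i 98): {"i":98,"mf":86}
Size at the root: 2

Answer: 2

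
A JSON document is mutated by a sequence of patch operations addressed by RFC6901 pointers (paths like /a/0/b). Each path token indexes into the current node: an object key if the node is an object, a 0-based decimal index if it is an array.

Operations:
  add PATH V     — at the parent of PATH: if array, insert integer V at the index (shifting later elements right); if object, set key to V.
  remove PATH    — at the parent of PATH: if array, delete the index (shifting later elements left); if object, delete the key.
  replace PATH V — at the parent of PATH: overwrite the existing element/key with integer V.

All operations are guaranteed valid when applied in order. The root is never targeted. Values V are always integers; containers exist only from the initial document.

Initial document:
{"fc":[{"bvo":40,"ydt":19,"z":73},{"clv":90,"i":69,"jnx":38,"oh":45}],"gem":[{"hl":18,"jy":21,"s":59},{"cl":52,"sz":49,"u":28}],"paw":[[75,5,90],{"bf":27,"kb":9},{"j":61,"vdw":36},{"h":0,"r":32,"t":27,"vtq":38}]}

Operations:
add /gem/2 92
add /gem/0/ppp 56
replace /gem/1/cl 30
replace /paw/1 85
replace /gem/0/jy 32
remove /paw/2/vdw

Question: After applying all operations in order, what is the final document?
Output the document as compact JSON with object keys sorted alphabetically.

After op 1 (add /gem/2 92): {"fc":[{"bvo":40,"ydt":19,"z":73},{"clv":90,"i":69,"jnx":38,"oh":45}],"gem":[{"hl":18,"jy":21,"s":59},{"cl":52,"sz":49,"u":28},92],"paw":[[75,5,90],{"bf":27,"kb":9},{"j":61,"vdw":36},{"h":0,"r":32,"t":27,"vtq":38}]}
After op 2 (add /gem/0/ppp 56): {"fc":[{"bvo":40,"ydt":19,"z":73},{"clv":90,"i":69,"jnx":38,"oh":45}],"gem":[{"hl":18,"jy":21,"ppp":56,"s":59},{"cl":52,"sz":49,"u":28},92],"paw":[[75,5,90],{"bf":27,"kb":9},{"j":61,"vdw":36},{"h":0,"r":32,"t":27,"vtq":38}]}
After op 3 (replace /gem/1/cl 30): {"fc":[{"bvo":40,"ydt":19,"z":73},{"clv":90,"i":69,"jnx":38,"oh":45}],"gem":[{"hl":18,"jy":21,"ppp":56,"s":59},{"cl":30,"sz":49,"u":28},92],"paw":[[75,5,90],{"bf":27,"kb":9},{"j":61,"vdw":36},{"h":0,"r":32,"t":27,"vtq":38}]}
After op 4 (replace /paw/1 85): {"fc":[{"bvo":40,"ydt":19,"z":73},{"clv":90,"i":69,"jnx":38,"oh":45}],"gem":[{"hl":18,"jy":21,"ppp":56,"s":59},{"cl":30,"sz":49,"u":28},92],"paw":[[75,5,90],85,{"j":61,"vdw":36},{"h":0,"r":32,"t":27,"vtq":38}]}
After op 5 (replace /gem/0/jy 32): {"fc":[{"bvo":40,"ydt":19,"z":73},{"clv":90,"i":69,"jnx":38,"oh":45}],"gem":[{"hl":18,"jy":32,"ppp":56,"s":59},{"cl":30,"sz":49,"u":28},92],"paw":[[75,5,90],85,{"j":61,"vdw":36},{"h":0,"r":32,"t":27,"vtq":38}]}
After op 6 (remove /paw/2/vdw): {"fc":[{"bvo":40,"ydt":19,"z":73},{"clv":90,"i":69,"jnx":38,"oh":45}],"gem":[{"hl":18,"jy":32,"ppp":56,"s":59},{"cl":30,"sz":49,"u":28},92],"paw":[[75,5,90],85,{"j":61},{"h":0,"r":32,"t":27,"vtq":38}]}

Answer: {"fc":[{"bvo":40,"ydt":19,"z":73},{"clv":90,"i":69,"jnx":38,"oh":45}],"gem":[{"hl":18,"jy":32,"ppp":56,"s":59},{"cl":30,"sz":49,"u":28},92],"paw":[[75,5,90],85,{"j":61},{"h":0,"r":32,"t":27,"vtq":38}]}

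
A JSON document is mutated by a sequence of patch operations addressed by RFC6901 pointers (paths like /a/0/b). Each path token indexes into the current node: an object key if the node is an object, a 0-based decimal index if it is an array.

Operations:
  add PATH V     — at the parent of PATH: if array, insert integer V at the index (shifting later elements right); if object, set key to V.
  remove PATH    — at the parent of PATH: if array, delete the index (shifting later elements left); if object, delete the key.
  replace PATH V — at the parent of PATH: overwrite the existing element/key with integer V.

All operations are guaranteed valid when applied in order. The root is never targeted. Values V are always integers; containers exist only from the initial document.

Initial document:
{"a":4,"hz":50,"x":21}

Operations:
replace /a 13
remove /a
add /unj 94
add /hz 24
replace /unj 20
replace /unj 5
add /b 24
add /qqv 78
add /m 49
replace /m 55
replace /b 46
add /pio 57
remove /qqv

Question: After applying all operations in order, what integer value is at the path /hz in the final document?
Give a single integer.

Answer: 24

Derivation:
After op 1 (replace /a 13): {"a":13,"hz":50,"x":21}
After op 2 (remove /a): {"hz":50,"x":21}
After op 3 (add /unj 94): {"hz":50,"unj":94,"x":21}
After op 4 (add /hz 24): {"hz":24,"unj":94,"x":21}
After op 5 (replace /unj 20): {"hz":24,"unj":20,"x":21}
After op 6 (replace /unj 5): {"hz":24,"unj":5,"x":21}
After op 7 (add /b 24): {"b":24,"hz":24,"unj":5,"x":21}
After op 8 (add /qqv 78): {"b":24,"hz":24,"qqv":78,"unj":5,"x":21}
After op 9 (add /m 49): {"b":24,"hz":24,"m":49,"qqv":78,"unj":5,"x":21}
After op 10 (replace /m 55): {"b":24,"hz":24,"m":55,"qqv":78,"unj":5,"x":21}
After op 11 (replace /b 46): {"b":46,"hz":24,"m":55,"qqv":78,"unj":5,"x":21}
After op 12 (add /pio 57): {"b":46,"hz":24,"m":55,"pio":57,"qqv":78,"unj":5,"x":21}
After op 13 (remove /qqv): {"b":46,"hz":24,"m":55,"pio":57,"unj":5,"x":21}
Value at /hz: 24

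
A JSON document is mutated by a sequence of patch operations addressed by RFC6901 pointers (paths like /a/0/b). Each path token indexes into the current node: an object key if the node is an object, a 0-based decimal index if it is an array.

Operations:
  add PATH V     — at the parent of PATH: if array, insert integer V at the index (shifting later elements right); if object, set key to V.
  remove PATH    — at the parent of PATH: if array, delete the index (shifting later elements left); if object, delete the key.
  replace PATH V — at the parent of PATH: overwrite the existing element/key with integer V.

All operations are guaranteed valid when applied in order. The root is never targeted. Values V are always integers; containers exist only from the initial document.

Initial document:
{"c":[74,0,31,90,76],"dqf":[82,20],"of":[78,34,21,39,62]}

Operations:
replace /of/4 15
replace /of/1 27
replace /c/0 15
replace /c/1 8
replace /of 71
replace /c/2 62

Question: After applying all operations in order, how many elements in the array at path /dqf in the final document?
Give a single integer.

Answer: 2

Derivation:
After op 1 (replace /of/4 15): {"c":[74,0,31,90,76],"dqf":[82,20],"of":[78,34,21,39,15]}
After op 2 (replace /of/1 27): {"c":[74,0,31,90,76],"dqf":[82,20],"of":[78,27,21,39,15]}
After op 3 (replace /c/0 15): {"c":[15,0,31,90,76],"dqf":[82,20],"of":[78,27,21,39,15]}
After op 4 (replace /c/1 8): {"c":[15,8,31,90,76],"dqf":[82,20],"of":[78,27,21,39,15]}
After op 5 (replace /of 71): {"c":[15,8,31,90,76],"dqf":[82,20],"of":71}
After op 6 (replace /c/2 62): {"c":[15,8,62,90,76],"dqf":[82,20],"of":71}
Size at path /dqf: 2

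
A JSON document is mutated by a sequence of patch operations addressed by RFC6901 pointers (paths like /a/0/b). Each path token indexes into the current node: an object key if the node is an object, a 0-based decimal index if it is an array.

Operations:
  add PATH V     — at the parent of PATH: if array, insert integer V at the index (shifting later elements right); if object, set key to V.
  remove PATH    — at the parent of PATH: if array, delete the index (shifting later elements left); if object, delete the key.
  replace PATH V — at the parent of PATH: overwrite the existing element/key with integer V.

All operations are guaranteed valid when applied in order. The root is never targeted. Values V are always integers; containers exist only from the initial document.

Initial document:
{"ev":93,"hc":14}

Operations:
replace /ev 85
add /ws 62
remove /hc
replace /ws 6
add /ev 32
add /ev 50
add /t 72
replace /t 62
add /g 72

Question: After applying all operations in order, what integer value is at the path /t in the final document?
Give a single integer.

After op 1 (replace /ev 85): {"ev":85,"hc":14}
After op 2 (add /ws 62): {"ev":85,"hc":14,"ws":62}
After op 3 (remove /hc): {"ev":85,"ws":62}
After op 4 (replace /ws 6): {"ev":85,"ws":6}
After op 5 (add /ev 32): {"ev":32,"ws":6}
After op 6 (add /ev 50): {"ev":50,"ws":6}
After op 7 (add /t 72): {"ev":50,"t":72,"ws":6}
After op 8 (replace /t 62): {"ev":50,"t":62,"ws":6}
After op 9 (add /g 72): {"ev":50,"g":72,"t":62,"ws":6}
Value at /t: 62

Answer: 62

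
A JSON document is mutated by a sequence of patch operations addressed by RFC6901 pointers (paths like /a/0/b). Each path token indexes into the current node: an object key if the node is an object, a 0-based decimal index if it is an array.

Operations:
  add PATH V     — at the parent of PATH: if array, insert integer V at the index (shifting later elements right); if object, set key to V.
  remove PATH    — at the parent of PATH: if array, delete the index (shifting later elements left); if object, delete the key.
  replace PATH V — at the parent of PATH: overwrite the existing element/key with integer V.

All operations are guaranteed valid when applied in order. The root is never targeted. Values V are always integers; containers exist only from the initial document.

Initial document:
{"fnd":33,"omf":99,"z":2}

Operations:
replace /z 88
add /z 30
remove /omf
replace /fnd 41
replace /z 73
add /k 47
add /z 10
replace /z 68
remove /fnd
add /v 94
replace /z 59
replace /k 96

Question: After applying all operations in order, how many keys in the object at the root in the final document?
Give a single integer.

After op 1 (replace /z 88): {"fnd":33,"omf":99,"z":88}
After op 2 (add /z 30): {"fnd":33,"omf":99,"z":30}
After op 3 (remove /omf): {"fnd":33,"z":30}
After op 4 (replace /fnd 41): {"fnd":41,"z":30}
After op 5 (replace /z 73): {"fnd":41,"z":73}
After op 6 (add /k 47): {"fnd":41,"k":47,"z":73}
After op 7 (add /z 10): {"fnd":41,"k":47,"z":10}
After op 8 (replace /z 68): {"fnd":41,"k":47,"z":68}
After op 9 (remove /fnd): {"k":47,"z":68}
After op 10 (add /v 94): {"k":47,"v":94,"z":68}
After op 11 (replace /z 59): {"k":47,"v":94,"z":59}
After op 12 (replace /k 96): {"k":96,"v":94,"z":59}
Size at the root: 3

Answer: 3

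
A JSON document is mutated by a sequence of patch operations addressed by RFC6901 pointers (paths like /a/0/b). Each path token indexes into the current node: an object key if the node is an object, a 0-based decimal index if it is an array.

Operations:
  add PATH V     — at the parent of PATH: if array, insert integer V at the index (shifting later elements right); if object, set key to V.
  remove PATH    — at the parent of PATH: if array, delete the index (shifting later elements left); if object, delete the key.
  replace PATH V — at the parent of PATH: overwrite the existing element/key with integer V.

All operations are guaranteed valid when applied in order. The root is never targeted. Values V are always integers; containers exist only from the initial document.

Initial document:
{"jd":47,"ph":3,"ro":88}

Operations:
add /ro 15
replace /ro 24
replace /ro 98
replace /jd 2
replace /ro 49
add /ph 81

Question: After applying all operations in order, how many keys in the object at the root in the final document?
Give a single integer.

Answer: 3

Derivation:
After op 1 (add /ro 15): {"jd":47,"ph":3,"ro":15}
After op 2 (replace /ro 24): {"jd":47,"ph":3,"ro":24}
After op 3 (replace /ro 98): {"jd":47,"ph":3,"ro":98}
After op 4 (replace /jd 2): {"jd":2,"ph":3,"ro":98}
After op 5 (replace /ro 49): {"jd":2,"ph":3,"ro":49}
After op 6 (add /ph 81): {"jd":2,"ph":81,"ro":49}
Size at the root: 3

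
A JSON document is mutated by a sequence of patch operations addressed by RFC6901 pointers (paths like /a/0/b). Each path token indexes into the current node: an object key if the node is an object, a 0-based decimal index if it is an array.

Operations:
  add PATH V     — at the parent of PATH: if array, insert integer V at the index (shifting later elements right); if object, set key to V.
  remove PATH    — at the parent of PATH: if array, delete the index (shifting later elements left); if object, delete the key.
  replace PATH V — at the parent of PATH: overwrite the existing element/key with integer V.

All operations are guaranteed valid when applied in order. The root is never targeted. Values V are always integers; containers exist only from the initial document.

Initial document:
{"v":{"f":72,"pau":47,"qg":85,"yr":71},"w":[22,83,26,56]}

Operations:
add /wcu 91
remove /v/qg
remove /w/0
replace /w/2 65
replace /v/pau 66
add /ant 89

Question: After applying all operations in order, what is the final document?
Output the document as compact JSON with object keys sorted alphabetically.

Answer: {"ant":89,"v":{"f":72,"pau":66,"yr":71},"w":[83,26,65],"wcu":91}

Derivation:
After op 1 (add /wcu 91): {"v":{"f":72,"pau":47,"qg":85,"yr":71},"w":[22,83,26,56],"wcu":91}
After op 2 (remove /v/qg): {"v":{"f":72,"pau":47,"yr":71},"w":[22,83,26,56],"wcu":91}
After op 3 (remove /w/0): {"v":{"f":72,"pau":47,"yr":71},"w":[83,26,56],"wcu":91}
After op 4 (replace /w/2 65): {"v":{"f":72,"pau":47,"yr":71},"w":[83,26,65],"wcu":91}
After op 5 (replace /v/pau 66): {"v":{"f":72,"pau":66,"yr":71},"w":[83,26,65],"wcu":91}
After op 6 (add /ant 89): {"ant":89,"v":{"f":72,"pau":66,"yr":71},"w":[83,26,65],"wcu":91}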